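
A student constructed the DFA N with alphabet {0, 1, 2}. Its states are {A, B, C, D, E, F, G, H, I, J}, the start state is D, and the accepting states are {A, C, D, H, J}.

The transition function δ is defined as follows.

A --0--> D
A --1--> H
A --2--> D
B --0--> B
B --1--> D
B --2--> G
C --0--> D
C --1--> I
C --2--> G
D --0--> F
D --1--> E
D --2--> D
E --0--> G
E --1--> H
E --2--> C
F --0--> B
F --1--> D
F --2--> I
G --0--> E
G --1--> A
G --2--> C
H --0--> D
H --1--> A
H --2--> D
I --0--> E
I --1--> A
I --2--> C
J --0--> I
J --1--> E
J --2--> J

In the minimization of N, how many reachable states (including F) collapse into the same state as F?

First remove the unreachable states {J}; 9 states remain.
Initial partition by acceptance: {A,C,D,H} | {B,E,F,G,I}.
On input 0, block {A,C,D,H} splits into {A,C,H} and {D}.
Refine {A,C,H} on symbol 1: members go to different blocks, giving {A,H} and {C}.
Split {B,E,F,G,I} by δ(·,1) → {E,G,I} and {B,F}.
Stable partition: {A,H} | {E,G,I} | {D} | {C} | {B,F} — 5 equivalence classes.
The equivalence class containing F is {B,F}, of size 2.

2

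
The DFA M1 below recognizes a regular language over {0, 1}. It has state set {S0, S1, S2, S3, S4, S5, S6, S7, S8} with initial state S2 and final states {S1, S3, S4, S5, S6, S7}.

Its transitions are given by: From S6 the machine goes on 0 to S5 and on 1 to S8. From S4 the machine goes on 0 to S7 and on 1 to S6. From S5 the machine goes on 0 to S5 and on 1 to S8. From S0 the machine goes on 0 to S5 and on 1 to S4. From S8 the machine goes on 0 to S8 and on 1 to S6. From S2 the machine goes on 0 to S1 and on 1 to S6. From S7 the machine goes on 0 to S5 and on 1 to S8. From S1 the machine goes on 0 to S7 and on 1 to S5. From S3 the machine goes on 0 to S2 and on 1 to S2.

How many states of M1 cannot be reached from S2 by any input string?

3

No path from S2 leads to S0, S3, S4; the other 6 states are all reachable.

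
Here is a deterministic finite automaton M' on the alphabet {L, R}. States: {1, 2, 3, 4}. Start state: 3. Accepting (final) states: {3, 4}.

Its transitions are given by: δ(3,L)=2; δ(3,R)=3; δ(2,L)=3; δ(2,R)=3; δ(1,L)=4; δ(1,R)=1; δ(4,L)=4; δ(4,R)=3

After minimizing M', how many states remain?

2

States {1,4} cannot be reached from the start state, so discard them.
Start with accepting vs non-accepting: {3} | {2}.
No further refinement is possible. Final partition (2 blocks): {3} | {2}.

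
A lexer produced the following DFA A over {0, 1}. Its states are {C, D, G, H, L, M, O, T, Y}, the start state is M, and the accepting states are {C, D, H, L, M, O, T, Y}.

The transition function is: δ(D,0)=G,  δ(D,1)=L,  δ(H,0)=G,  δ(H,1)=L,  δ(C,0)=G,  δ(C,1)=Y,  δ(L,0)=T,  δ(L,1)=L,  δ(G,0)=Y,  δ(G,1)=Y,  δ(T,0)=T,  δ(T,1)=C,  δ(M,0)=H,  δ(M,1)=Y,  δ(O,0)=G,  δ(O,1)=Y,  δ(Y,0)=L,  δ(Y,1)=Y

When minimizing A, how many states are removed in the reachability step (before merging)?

2

Starting at M and following transitions, the reachable set is {C, G, H, L, M, T, Y}. That leaves D, O unreachable — 2 in total.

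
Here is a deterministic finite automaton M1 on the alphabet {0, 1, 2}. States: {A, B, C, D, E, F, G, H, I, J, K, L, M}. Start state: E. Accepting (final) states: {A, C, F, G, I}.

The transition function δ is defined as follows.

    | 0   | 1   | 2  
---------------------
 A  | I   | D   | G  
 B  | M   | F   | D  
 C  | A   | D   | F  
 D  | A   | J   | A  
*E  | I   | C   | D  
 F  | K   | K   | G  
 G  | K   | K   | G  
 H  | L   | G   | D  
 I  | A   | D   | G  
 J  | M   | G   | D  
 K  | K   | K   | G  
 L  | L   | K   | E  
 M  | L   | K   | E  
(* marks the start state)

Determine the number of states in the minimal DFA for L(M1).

7

First remove the unreachable states {B,H}; 11 states remain.
Start with accepting vs non-accepting: {A,C,F,G,I} | {D,E,J,K,L,M}.
On input 0, block {A,C,F,G,I} splits into {A,C,I} and {F,G}.
On input 0, block {D,E,J,K,L,M} splits into {J,K,L,M} and {D,E}.
Refine {J,K,L,M} on symbol 1: members go to different blocks, giving {K,L,M} and {J}.
Split {K,L,M} by δ(·,2) → {L,M} and {K}.
Split {D,E} by δ(·,1) → {D} and {E}.
Stable partition: {A,C,I} | {L,M} | {F,G} | {D} | {J} | {K} | {E} — 7 equivalence classes.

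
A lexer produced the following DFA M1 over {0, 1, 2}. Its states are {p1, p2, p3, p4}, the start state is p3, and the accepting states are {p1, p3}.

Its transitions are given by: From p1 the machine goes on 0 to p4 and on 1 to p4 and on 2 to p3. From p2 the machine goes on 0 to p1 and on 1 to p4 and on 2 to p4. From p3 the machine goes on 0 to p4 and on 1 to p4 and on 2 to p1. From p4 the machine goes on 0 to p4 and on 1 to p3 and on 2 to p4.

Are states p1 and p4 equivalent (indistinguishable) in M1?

No

First remove the unreachable states {p2}; 3 states remain.
Start with accepting vs non-accepting: {p1,p3} | {p4}.
Stable partition: {p1,p3} | {p4} — 2 equivalence classes.
p1 and p4 end up in different blocks, so they are distinguishable. For instance, the string 'ε' is accepted from only p1.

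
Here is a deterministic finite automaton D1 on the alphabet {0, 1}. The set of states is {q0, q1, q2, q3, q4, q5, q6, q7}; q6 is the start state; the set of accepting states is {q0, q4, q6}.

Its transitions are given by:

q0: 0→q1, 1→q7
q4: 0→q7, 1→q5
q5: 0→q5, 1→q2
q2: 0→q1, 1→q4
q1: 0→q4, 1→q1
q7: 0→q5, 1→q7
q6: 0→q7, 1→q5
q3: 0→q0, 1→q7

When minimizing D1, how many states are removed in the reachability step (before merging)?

2

BFS from q6 reaches {q1, q2, q4, q5, q6, q7}; the 2 state(s) q0, q3 are never visited.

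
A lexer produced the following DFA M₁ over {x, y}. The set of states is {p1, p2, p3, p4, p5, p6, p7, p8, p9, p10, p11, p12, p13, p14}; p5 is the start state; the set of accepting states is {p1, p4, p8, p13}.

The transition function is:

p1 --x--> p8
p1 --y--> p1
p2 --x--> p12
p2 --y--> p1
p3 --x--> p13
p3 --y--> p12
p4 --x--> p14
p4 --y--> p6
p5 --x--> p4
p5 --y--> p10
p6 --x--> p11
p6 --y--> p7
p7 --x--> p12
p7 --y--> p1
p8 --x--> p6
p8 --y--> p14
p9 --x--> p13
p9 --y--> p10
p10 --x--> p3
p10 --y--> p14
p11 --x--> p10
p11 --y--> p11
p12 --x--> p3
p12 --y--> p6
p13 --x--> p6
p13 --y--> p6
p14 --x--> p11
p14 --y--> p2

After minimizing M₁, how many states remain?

7

Reachable states from the start: {p1,p2,p3,p4,p5,p6,p7,p8,p10,p11,p12,p13,p14}. Unreachable: {p9} — drop them.
P0 = {p1,p4,p8,p13} | {p2,p3,p5,p6,p7,p10,p11,p12,p14}.
On input x, block {p1,p4,p8,p13} splits into {p4,p8,p13} and {p1}.
Split {p2,p3,p5,p6,p7,p10,p11,p12,p14} by δ(·,x) → {p2,p6,p7,p10,p11,p12,p14} and {p3,p5}.
Split {p2,p6,p7,p10,p11,p12,p14} by δ(·,x) → {p2,p6,p7,p11,p14} and {p10,p12}.
On input x, block {p2,p6,p7,p11,p14} splits into {p2,p7,p11} and {p6,p14}.
On input y, block {p2,p7,p11} splits into {p2,p7} and {p11}.
The partition is now stable with 7 blocks: {p4,p8,p13} | {p2,p7} | {p1} | {p3,p5} | {p10,p12} | {p6,p14} | {p11}.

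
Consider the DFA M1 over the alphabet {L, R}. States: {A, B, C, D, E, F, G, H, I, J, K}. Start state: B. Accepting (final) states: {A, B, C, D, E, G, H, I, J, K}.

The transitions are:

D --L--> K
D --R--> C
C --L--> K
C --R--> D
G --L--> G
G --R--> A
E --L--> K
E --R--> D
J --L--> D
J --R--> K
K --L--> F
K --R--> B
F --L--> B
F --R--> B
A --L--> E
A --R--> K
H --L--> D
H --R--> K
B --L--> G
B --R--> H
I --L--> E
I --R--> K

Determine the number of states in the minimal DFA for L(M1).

Reachable states from the start: {A,B,C,D,E,F,G,H,K}. Unreachable: {I,J} — drop them.
P0 = {A,B,C,D,E,G,H,K} | {F}.
Split {A,B,C,D,E,G,H,K} by δ(·,L) → {A,B,C,D,E,G,H} and {K}.
Refine {A,B,C,D,E,G,H} on symbol L: members go to different blocks, giving {A,B,G,H} and {C,D,E}.
Split {A,B,G,H} by δ(·,L) → {A,H} and {B,G}.
The partition is now stable with 5 blocks: {A,H} | {F} | {K} | {C,D,E} | {B,G}.

5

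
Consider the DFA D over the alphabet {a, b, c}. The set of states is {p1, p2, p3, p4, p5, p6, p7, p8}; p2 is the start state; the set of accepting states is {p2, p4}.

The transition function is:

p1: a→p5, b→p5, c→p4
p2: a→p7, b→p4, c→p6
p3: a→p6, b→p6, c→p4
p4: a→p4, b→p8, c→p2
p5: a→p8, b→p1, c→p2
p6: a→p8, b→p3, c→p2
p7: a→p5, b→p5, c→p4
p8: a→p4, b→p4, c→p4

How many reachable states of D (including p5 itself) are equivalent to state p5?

2

P0 = {p2,p4} | {p1,p3,p5,p6,p7,p8}.
Refine {p2,p4} on symbol a: members go to different blocks, giving {p2} and {p4}.
Split {p1,p3,p5,p6,p7,p8} by δ(·,a) → {p1,p3,p5,p6,p7} and {p8}.
On input a, block {p1,p3,p5,p6,p7} splits into {p1,p3,p7} and {p5,p6}.
The partition is now stable with 5 blocks: {p2} | {p1,p3,p7} | {p4} | {p8} | {p5,p6}.
State p5 belongs to the block {p5,p6}, which has 2 states.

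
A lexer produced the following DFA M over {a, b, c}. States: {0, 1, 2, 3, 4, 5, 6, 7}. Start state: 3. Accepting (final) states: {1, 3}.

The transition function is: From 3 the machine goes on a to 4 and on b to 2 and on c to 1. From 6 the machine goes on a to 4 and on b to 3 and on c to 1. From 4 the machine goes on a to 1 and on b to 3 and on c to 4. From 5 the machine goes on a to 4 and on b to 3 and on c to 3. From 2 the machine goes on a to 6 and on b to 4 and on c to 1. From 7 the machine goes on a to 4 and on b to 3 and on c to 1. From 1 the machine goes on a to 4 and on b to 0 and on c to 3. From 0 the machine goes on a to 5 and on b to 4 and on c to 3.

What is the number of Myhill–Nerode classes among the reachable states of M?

4

First remove the unreachable states {7}; 7 states remain.
P0 = {1,3} | {0,2,4,5,6}.
Split {0,2,4,5,6} by δ(·,a) → {0,2,5,6} and {4}.
On input a, block {0,2,5,6} splits into {0,2} and {5,6}.
No further refinement is possible. Final partition (4 blocks): {1,3} | {0,2} | {4} | {5,6}.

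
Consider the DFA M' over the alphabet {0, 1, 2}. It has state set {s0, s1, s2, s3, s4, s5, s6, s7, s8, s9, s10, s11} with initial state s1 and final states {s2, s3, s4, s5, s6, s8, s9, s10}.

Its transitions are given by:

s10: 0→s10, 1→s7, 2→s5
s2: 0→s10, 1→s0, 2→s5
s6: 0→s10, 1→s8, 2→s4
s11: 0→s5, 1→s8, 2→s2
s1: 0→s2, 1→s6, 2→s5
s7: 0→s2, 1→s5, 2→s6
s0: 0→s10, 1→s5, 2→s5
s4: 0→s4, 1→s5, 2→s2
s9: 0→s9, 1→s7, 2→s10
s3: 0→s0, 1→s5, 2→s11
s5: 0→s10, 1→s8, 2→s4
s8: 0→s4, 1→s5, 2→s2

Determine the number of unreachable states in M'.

3

BFS from s1 reaches {s0, s1, s2, s4, s5, s6, s7, s8, s10}; the 3 state(s) s3, s9, s11 are never visited.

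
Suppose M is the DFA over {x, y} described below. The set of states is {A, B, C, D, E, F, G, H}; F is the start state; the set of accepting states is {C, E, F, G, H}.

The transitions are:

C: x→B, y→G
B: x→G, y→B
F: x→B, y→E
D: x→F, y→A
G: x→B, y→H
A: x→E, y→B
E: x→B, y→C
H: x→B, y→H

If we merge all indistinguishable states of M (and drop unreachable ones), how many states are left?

2

First remove the unreachable states {A,D}; 6 states remain.
P0 = {C,E,F,G,H} | {B}.
The partition is now stable with 2 blocks: {C,E,F,G,H} | {B}.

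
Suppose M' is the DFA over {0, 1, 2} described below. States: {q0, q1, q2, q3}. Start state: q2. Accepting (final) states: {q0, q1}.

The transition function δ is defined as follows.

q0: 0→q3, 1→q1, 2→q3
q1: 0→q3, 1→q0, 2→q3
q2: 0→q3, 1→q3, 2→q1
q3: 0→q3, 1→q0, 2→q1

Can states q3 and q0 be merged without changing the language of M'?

No

All states are reachable from the start state.
P0 = {q0,q1} | {q2,q3}.
On input 1, block {q2,q3} splits into {q2} and {q3}.
No further refinement is possible. Final partition (3 blocks): {q0,q1} | {q2} | {q3}.
q3 and q0 end up in different blocks, so they are distinguishable. For instance, the string 'ε' is accepted from only q0.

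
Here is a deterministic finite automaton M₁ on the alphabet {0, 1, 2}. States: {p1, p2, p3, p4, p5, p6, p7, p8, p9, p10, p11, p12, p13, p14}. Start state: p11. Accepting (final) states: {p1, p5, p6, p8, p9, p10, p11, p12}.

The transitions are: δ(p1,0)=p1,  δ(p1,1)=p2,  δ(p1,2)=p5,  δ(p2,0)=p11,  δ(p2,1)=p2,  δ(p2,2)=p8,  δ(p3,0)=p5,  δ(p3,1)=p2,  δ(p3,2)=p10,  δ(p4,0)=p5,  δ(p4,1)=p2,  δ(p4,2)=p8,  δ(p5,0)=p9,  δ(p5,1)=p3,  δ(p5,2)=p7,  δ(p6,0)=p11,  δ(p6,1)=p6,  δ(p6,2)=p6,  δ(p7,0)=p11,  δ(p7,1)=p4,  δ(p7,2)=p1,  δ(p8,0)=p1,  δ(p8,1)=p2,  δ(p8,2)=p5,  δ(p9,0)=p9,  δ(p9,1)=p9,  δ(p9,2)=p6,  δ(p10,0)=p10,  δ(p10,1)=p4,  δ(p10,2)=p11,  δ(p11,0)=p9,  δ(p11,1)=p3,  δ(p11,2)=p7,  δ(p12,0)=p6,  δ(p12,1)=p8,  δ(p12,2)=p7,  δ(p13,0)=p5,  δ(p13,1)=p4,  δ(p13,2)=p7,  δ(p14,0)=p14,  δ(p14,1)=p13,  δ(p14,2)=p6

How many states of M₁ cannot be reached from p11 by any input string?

3

No path from p11 leads to p12, p13, p14; the other 11 states are all reachable.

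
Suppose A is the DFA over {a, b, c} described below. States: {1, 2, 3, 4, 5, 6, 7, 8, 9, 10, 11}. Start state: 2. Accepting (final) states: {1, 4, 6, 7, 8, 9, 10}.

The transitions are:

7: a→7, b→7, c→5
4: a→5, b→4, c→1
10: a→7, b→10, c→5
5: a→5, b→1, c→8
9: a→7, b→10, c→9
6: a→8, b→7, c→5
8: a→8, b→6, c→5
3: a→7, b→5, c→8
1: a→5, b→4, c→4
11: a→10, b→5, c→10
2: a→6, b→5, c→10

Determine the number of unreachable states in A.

No path from 2 leads to 3, 9, 11; the other 8 states are all reachable.

3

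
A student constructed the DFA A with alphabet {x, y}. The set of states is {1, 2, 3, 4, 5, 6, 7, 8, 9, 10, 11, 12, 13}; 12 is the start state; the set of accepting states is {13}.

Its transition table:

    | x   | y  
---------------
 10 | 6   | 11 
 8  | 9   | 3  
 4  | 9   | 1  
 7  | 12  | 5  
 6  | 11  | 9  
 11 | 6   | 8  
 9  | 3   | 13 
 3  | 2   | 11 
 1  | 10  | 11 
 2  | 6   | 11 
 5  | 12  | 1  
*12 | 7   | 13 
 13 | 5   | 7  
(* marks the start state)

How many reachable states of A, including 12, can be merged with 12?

1

First remove the unreachable states {4}; 12 states remain.
P0 = {13} | {1,2,3,5,6,7,8,9,10,11,12}.
Refine {1,2,3,5,6,7,8,9,10,11,12} on symbol y: members go to different blocks, giving {1,2,3,5,6,7,8,10,11} and {9,12}.
On input x, block {1,2,3,5,6,7,8,10,11} splits into {1,2,3,6,10,11} and {5,7,8}.
On input y, block {1,2,3,6,10,11} splits into {1,2,3,10} and {6} and {11}.
Split {1,2,3,10} by δ(·,x) → {1,3} and {2,10}.
On input x, block {9,12} splits into {9} and {12}.
On input x, block {5,7,8} splits into {5,7} and {8}.
Refine {5,7} on symbol y: members go to different blocks, giving {5} and {7}.
The partition is now stable with 10 blocks: {13} | {1,3} | {9} | {5} | {6} | {11} | {2,10} | {12} | {8} | {7}.
The equivalence class containing 12 is {12}, of size 1.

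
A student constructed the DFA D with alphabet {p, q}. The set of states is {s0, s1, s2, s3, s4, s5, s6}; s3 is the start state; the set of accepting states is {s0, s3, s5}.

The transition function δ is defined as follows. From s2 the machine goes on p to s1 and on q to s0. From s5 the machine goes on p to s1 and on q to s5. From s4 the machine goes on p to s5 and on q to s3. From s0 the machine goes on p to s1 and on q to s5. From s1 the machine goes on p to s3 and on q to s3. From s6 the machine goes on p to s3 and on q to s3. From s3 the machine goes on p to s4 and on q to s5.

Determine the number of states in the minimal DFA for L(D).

First remove the unreachable states {s0,s2,s6}; 4 states remain.
P0 = {s3,s5} | {s1,s4}.
No further refinement is possible. Final partition (2 blocks): {s3,s5} | {s1,s4}.

2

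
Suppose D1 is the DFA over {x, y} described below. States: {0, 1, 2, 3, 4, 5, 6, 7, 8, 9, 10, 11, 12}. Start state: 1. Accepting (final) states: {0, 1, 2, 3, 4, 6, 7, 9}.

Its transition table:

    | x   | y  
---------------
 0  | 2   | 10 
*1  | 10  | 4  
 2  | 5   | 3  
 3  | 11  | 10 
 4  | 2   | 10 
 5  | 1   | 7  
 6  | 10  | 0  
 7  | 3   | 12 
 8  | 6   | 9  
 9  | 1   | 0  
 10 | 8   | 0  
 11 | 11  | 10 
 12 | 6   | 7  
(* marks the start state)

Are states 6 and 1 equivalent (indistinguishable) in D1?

Initial partition by acceptance: {0,1,2,3,4,6,7,9} | {5,8,10,11,12}.
Split {0,1,2,3,4,6,7,9} by δ(·,x) → {0,4,7,9} and {1,2,3,6}.
Refine {0,4,7,9} on symbol y: members go to different blocks, giving {0,4,7} and {9}.
On input x, block {5,8,10,11,12} splits into {5,8,12} and {10,11}.
Refine {0,4,7} on symbol y: members go to different blocks, giving {0,4} and {7}.
Refine {5,8,12} on symbol y: members go to different blocks, giving {5,12} and {8}.
Split {1,2,3,6} by δ(·,x) → {1,3,6} and {2}.
On input y, block {1,3,6} splits into {1,6} and {3}.
On input x, block {10,11} splits into {10} and {11}.
The partition is now stable with 10 blocks: {0,4} | {5,12} | {1,6} | {9} | {10} | {7} | {8} | {2} | {3} | {11}.
6 and 1 lie in the same block of the stable partition, so they are equivalent — no string distinguishes them.

Yes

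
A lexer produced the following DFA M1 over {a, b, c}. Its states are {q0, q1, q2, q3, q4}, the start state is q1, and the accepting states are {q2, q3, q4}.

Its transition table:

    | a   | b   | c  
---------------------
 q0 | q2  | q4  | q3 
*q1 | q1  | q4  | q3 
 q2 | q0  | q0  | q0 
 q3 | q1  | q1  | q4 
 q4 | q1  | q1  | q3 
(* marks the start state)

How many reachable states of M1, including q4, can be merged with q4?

2

Reachable states from the start: {q1,q3,q4}. Unreachable: {q0,q2} — drop them.
P0 = {q3,q4} | {q1}.
No further refinement is possible. Final partition (2 blocks): {q3,q4} | {q1}.
State q4 belongs to the block {q3,q4}, which has 2 states.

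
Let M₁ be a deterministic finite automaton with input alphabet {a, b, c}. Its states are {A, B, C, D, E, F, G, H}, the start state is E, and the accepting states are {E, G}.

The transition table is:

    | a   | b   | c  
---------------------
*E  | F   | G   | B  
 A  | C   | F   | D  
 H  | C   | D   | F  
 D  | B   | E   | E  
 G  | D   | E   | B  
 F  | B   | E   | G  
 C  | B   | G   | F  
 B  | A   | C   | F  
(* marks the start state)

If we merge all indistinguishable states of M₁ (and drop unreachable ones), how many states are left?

First remove the unreachable states {H}; 7 states remain.
P0 = {E,G} | {A,B,C,D,F}.
Split {A,B,C,D,F} by δ(·,b) → {C,D,F} and {A,B}.
Refine {C,D,F} on symbol c: members go to different blocks, giving {D,F} and {C}.
On input a, block {A,B} splits into {A} and {B}.
The partition is now stable with 5 blocks: {E,G} | {D,F} | {A} | {C} | {B}.

5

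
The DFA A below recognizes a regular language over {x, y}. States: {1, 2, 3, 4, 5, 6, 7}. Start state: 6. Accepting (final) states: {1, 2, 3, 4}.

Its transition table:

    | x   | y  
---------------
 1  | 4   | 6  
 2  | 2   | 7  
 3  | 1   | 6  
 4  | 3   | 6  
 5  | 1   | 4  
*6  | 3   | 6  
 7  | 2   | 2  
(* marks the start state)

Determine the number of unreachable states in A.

3

No path from 6 leads to 2, 5, 7; the other 4 states are all reachable.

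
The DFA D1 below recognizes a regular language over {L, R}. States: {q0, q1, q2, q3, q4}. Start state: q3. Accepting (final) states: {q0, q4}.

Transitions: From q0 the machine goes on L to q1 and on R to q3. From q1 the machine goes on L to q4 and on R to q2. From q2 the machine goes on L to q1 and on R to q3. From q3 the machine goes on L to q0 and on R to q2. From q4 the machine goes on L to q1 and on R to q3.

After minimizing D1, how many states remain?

3

All states are reachable from the start state.
Start with accepting vs non-accepting: {q0,q4} | {q1,q2,q3}.
On input L, block {q1,q2,q3} splits into {q1,q3} and {q2}.
The partition is now stable with 3 blocks: {q0,q4} | {q1,q3} | {q2}.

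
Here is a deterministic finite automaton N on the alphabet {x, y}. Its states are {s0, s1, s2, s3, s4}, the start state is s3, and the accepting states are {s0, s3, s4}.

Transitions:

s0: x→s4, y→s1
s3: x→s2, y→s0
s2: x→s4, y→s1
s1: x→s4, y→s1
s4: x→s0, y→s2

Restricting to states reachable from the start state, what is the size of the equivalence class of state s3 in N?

1

All states are reachable from the start state.
P0 = {s0,s3,s4} | {s1,s2}.
Split {s0,s3,s4} by δ(·,x) → {s0,s4} and {s3}.
No further refinement is possible. Final partition (3 blocks): {s0,s4} | {s1,s2} | {s3}.
State s3 belongs to the block {s3}, which has 1 states.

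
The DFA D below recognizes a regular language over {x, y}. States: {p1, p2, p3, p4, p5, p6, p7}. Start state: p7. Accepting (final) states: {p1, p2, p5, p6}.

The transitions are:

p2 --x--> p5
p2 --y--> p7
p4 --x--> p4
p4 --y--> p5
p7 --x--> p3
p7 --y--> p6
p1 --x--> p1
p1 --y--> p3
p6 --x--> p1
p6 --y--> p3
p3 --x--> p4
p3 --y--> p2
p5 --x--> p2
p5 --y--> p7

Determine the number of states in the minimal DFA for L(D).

Start with accepting vs non-accepting: {p1,p2,p5,p6} | {p3,p4,p7}.
Stable partition: {p1,p2,p5,p6} | {p3,p4,p7} — 2 equivalence classes.

2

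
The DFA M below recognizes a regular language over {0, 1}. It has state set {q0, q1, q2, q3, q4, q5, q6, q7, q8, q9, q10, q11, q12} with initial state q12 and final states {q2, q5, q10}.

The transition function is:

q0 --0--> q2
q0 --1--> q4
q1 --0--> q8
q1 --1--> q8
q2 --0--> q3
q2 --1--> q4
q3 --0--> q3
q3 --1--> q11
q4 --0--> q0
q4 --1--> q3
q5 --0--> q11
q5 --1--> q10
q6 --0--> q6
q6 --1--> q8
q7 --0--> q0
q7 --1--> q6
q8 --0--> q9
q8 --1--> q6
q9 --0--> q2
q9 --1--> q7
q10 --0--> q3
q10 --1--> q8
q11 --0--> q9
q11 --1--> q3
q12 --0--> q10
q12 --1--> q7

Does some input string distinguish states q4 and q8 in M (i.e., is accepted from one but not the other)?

No

States {q1,q5} cannot be reached from the start state, so discard them.
P0 = {q2,q10} | {q0,q3,q4,q6,q7,q8,q9,q11,q12}.
Refine {q0,q3,q4,q6,q7,q8,q9,q11,q12} on symbol 0: members go to different blocks, giving {q3,q4,q6,q7,q8,q11} and {q0,q9,q12}.
Refine {q3,q4,q6,q7,q8,q11} on symbol 0: members go to different blocks, giving {q4,q7,q8,q11} and {q3,q6}.
Stable partition: {q2,q10} | {q4,q7,q8,q11} | {q0,q9,q12} | {q3,q6} — 4 equivalence classes.
q4 and q8 lie in the same block of the stable partition, so they are equivalent — no string distinguishes them.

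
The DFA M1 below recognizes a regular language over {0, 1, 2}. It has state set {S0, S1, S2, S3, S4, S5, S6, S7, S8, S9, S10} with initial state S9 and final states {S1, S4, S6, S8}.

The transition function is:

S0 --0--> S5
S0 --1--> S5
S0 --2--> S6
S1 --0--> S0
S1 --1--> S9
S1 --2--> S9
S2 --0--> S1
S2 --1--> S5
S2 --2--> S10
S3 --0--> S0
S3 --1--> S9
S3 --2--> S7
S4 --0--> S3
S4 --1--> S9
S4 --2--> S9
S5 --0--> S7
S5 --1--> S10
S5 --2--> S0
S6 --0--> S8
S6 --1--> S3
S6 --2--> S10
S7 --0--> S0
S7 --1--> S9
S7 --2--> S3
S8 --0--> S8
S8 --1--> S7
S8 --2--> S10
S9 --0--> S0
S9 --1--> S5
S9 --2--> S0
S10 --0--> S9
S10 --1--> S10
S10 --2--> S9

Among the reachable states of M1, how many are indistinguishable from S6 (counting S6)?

2

States {S1,S2,S4} cannot be reached from the start state, so discard them.
P0 = {S6,S8} | {S0,S3,S5,S7,S9,S10}.
On input 2, block {S0,S3,S5,S7,S9,S10} splits into {S3,S5,S7,S9,S10} and {S0}.
Split {S3,S5,S7,S9,S10} by δ(·,0) → {S3,S7,S9} and {S5,S10}.
On input 1, block {S3,S7,S9} splits into {S3,S7} and {S9}.
Split {S5,S10} by δ(·,0) → {S5} and {S10}.
The partition is now stable with 6 blocks: {S6,S8} | {S3,S7} | {S0} | {S5} | {S9} | {S10}.
The equivalence class containing S6 is {S6,S8}, of size 2.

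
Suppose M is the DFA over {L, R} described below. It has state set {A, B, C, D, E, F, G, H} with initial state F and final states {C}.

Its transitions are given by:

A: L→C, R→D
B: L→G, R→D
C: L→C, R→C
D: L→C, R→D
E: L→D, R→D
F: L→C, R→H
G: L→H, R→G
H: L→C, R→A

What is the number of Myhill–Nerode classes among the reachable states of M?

2

Reachable states from the start: {A,C,D,F,H}. Unreachable: {B,E,G} — drop them.
Initial partition by acceptance: {C} | {A,D,F,H}.
Stable partition: {C} | {A,D,F,H} — 2 equivalence classes.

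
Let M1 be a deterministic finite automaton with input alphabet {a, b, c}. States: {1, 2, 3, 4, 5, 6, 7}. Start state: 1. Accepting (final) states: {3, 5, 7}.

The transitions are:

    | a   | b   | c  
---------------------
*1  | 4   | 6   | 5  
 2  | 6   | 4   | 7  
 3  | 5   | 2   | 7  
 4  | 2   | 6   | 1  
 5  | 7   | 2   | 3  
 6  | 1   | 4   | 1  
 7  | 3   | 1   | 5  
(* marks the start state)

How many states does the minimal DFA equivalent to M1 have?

3

Every state is reachable, so we keep all 7.
Initial partition by acceptance: {3,5,7} | {1,2,4,6}.
Split {1,2,4,6} by δ(·,c) → {1,2} and {4,6}.
The partition is now stable with 3 blocks: {3,5,7} | {1,2} | {4,6}.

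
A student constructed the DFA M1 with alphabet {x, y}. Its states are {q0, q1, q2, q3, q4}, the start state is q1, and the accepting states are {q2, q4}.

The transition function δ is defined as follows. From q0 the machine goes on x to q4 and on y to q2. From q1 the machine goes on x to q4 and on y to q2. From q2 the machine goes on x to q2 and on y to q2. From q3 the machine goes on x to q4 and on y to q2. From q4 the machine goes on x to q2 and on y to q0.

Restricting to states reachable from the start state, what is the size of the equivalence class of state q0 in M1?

First remove the unreachable states {q3}; 4 states remain.
Start with accepting vs non-accepting: {q2,q4} | {q0,q1}.
On input y, block {q2,q4} splits into {q2} and {q4}.
The partition is now stable with 3 blocks: {q2} | {q0,q1} | {q4}.
State q0 belongs to the block {q0,q1}, which has 2 states.

2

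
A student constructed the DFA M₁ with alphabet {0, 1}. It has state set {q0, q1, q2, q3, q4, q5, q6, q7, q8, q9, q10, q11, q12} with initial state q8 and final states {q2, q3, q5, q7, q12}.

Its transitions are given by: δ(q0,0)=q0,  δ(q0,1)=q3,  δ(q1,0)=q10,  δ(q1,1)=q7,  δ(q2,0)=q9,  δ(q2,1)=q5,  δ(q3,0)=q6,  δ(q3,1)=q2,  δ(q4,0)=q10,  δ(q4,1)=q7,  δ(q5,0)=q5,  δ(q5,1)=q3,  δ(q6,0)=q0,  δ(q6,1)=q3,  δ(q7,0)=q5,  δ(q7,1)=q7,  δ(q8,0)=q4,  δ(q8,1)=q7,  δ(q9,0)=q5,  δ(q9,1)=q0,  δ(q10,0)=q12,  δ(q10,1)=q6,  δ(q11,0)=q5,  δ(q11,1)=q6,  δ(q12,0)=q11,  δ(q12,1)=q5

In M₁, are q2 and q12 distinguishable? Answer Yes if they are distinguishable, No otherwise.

First remove the unreachable states {q1}; 12 states remain.
P0 = {q2,q3,q5,q7,q12} | {q0,q4,q6,q8,q9,q10,q11}.
Split {q2,q3,q5,q7,q12} by δ(·,0) → {q2,q3,q12} and {q5,q7}.
On input 1, block {q2,q3,q12} splits into {q2,q12} and {q3}.
Refine {q0,q4,q6,q8,q9,q10,q11} on symbol 0: members go to different blocks, giving {q0,q4,q6,q8} and {q9,q11} and {q10}.
Refine {q0,q4,q6,q8} on symbol 0: members go to different blocks, giving {q0,q6,q8} and {q4}.
On input 0, block {q0,q6,q8} splits into {q0,q6} and {q8}.
Split {q5,q7} by δ(·,1) → {q5} and {q7}.
No further refinement is possible. Final partition (9 blocks): {q2,q12} | {q0,q6} | {q5} | {q3} | {q9,q11} | {q10} | {q4} | {q8} | {q7}.
q2 and q12 lie in the same block of the stable partition, so they are equivalent — no string distinguishes them.

No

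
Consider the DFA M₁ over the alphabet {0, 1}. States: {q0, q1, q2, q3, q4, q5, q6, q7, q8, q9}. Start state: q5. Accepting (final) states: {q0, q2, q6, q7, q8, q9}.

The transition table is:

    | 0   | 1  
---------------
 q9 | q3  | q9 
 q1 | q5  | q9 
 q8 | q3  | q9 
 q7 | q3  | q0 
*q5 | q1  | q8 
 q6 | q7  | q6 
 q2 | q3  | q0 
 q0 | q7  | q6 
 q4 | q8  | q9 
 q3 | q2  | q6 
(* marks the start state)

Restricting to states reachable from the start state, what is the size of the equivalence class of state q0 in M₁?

2

States {q4} cannot be reached from the start state, so discard them.
Initial partition by acceptance: {q0,q2,q6,q7,q8,q9} | {q1,q3,q5}.
Refine {q0,q2,q6,q7,q8,q9} on symbol 0: members go to different blocks, giving {q2,q7,q8,q9} and {q0,q6}.
Split {q2,q7,q8,q9} by δ(·,1) → {q2,q7} and {q8,q9}.
Refine {q1,q3,q5} on symbol 0: members go to different blocks, giving {q1,q5} and {q3}.
The partition is now stable with 5 blocks: {q2,q7} | {q1,q5} | {q0,q6} | {q8,q9} | {q3}.
State q0 belongs to the block {q0,q6}, which has 2 states.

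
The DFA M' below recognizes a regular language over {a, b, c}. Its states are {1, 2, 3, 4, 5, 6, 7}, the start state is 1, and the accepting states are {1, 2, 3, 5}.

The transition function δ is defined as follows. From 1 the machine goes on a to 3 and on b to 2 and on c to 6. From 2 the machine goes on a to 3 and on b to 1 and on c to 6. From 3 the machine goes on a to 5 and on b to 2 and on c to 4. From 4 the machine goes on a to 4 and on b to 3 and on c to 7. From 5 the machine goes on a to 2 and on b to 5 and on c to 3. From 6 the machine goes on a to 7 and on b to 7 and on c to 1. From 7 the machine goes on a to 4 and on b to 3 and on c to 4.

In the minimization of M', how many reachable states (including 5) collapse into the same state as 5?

1

Start with accepting vs non-accepting: {1,2,3,5} | {4,6,7}.
On input c, block {1,2,3,5} splits into {1,2,3} and {5}.
Refine {1,2,3} on symbol a: members go to different blocks, giving {1,2} and {3}.
On input b, block {4,6,7} splits into {4,7} and {6}.
The partition is now stable with 5 blocks: {1,2} | {4,7} | {5} | {3} | {6}.
The equivalence class containing 5 is {5}, of size 1.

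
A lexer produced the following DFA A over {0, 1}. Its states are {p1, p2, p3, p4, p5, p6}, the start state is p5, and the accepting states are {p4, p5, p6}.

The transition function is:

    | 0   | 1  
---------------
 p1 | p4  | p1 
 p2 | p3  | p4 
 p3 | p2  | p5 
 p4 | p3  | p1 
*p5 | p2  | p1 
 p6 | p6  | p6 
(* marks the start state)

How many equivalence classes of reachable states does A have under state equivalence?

3

States {p6} cannot be reached from the start state, so discard them.
Start with accepting vs non-accepting: {p4,p5} | {p1,p2,p3}.
Refine {p1,p2,p3} on symbol 0: members go to different blocks, giving {p2,p3} and {p1}.
The partition is now stable with 3 blocks: {p4,p5} | {p2,p3} | {p1}.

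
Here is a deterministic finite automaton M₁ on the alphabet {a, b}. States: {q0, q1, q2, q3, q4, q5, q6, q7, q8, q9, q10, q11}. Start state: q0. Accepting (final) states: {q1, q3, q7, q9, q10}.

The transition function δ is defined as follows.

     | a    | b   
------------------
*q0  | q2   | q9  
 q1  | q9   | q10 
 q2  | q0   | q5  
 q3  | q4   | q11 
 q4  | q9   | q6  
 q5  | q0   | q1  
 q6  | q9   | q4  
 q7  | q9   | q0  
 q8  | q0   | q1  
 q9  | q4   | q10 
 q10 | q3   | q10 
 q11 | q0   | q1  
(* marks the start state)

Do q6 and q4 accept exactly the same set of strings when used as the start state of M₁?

Yes

First remove the unreachable states {q7,q8}; 10 states remain.
P0 = {q1,q3,q9,q10} | {q0,q2,q4,q5,q6,q11}.
Split {q1,q3,q9,q10} by δ(·,a) → {q1,q10} and {q3,q9}.
Split {q0,q2,q4,q5,q6,q11} by δ(·,a) → {q0,q2,q5,q11} and {q4,q6}.
Split {q0,q2,q5,q11} by δ(·,b) → {q5,q11} and {q0} and {q2}.
Split {q3,q9} by δ(·,b) → {q3} and {q9}.
Split {q1,q10} by δ(·,a) → {q1} and {q10}.
No further refinement is possible. Final partition (8 blocks): {q1} | {q5,q11} | {q3} | {q4,q6} | {q0} | {q2} | {q9} | {q10}.
q6 and q4 lie in the same block of the stable partition, so they are equivalent — no string distinguishes them.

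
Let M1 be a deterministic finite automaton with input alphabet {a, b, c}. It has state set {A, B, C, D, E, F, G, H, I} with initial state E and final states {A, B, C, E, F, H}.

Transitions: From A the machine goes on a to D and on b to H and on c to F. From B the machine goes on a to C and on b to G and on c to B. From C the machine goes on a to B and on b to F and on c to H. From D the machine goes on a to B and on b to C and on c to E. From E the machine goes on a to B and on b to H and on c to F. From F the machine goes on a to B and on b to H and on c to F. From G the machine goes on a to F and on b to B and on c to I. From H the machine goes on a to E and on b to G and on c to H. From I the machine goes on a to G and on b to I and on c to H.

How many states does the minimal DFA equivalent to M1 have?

6

Reachable states from the start: {B,C,E,F,G,H,I}. Unreachable: {A,D} — drop them.
Start with accepting vs non-accepting: {B,C,E,F,H} | {G,I}.
On input b, block {B,C,E,F,H} splits into {C,E,F} and {B,H}.
On input b, block {C,E,F} splits into {E,F} and {C}.
Split {G,I} by δ(·,a) → {G} and {I}.
On input a, block {B,H} splits into {B} and {H}.
The partition is now stable with 6 blocks: {E,F} | {G} | {B} | {C} | {I} | {H}.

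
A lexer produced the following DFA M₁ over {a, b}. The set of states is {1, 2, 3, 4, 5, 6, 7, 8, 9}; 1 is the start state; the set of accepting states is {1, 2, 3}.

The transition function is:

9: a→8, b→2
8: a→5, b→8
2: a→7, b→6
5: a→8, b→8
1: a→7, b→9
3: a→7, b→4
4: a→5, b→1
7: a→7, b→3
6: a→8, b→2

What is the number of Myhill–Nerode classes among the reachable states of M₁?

Every state is reachable, so we keep all 9.
Initial partition by acceptance: {1,2,3} | {4,5,6,7,8,9}.
Refine {4,5,6,7,8,9} on symbol b: members go to different blocks, giving {4,6,7,9} and {5,8}.
Refine {4,6,7,9} on symbol a: members go to different blocks, giving {4,6,9} and {7}.
The partition is now stable with 4 blocks: {1,2,3} | {4,6,9} | {5,8} | {7}.

4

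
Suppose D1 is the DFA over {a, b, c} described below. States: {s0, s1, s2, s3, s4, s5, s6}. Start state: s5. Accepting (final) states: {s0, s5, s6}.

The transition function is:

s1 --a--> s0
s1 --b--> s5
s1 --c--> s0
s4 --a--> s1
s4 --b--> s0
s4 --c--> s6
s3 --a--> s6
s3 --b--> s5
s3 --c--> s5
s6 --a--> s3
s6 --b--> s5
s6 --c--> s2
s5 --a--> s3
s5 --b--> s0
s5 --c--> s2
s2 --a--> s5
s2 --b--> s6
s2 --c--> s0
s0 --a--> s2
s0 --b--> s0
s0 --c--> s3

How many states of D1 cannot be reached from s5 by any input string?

Starting at s5 and following transitions, the reachable set is {s0, s2, s3, s5, s6}. That leaves s1, s4 unreachable — 2 in total.

2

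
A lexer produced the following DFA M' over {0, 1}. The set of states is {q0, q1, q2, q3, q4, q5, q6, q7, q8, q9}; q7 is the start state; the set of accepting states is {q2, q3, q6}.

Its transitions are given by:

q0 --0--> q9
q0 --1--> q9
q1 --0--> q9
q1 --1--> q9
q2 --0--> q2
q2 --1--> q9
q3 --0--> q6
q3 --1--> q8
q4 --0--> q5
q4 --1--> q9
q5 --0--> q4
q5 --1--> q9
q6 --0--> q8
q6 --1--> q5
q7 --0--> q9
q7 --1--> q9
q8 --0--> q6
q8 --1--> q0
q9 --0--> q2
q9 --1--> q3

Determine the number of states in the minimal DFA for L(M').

First remove the unreachable states {q1}; 9 states remain.
Start with accepting vs non-accepting: {q2,q3,q6} | {q0,q4,q5,q7,q8,q9}.
Split {q2,q3,q6} by δ(·,0) → {q2,q3} and {q6}.
On input 0, block {q2,q3} splits into {q2} and {q3}.
On input 0, block {q0,q4,q5,q7,q8,q9} splits into {q0,q4,q5,q7} and {q8} and {q9}.
Refine {q0,q4,q5,q7} on symbol 0: members go to different blocks, giving {q0,q7} and {q4,q5}.
The partition is now stable with 7 blocks: {q2} | {q0,q7} | {q6} | {q3} | {q8} | {q9} | {q4,q5}.

7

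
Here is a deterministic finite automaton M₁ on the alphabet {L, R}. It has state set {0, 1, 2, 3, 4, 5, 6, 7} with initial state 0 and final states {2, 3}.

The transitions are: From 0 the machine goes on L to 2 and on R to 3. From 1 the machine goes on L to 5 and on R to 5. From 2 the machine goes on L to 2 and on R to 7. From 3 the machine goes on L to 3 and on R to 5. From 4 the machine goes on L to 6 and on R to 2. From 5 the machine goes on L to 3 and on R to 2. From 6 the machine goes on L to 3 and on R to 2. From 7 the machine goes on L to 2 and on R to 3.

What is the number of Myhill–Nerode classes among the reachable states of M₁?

States {1,4,6} cannot be reached from the start state, so discard them.
Initial partition by acceptance: {2,3} | {0,5,7}.
The partition is now stable with 2 blocks: {2,3} | {0,5,7}.

2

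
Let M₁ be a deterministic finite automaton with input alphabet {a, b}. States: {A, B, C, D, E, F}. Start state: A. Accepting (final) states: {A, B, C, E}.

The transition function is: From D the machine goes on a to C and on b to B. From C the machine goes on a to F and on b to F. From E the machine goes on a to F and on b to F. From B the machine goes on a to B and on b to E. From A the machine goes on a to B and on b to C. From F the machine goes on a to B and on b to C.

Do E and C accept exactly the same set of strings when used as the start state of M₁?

Yes

States {D} cannot be reached from the start state, so discard them.
P0 = {A,B,C,E} | {F}.
Split {A,B,C,E} by δ(·,a) → {A,B} and {C,E}.
The partition is now stable with 3 blocks: {A,B} | {F} | {C,E}.
E and C lie in the same block of the stable partition, so they are equivalent — no string distinguishes them.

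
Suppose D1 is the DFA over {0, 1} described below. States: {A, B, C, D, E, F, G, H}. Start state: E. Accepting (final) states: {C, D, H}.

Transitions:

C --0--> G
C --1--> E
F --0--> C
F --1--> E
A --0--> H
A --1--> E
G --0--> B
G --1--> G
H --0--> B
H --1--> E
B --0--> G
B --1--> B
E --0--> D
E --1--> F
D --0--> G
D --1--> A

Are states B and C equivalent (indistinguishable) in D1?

No

P0 = {C,D,H} | {A,B,E,F,G}.
Split {A,B,E,F,G} by δ(·,0) → {A,E,F} and {B,G}.
The partition is now stable with 3 blocks: {C,D,H} | {A,E,F} | {B,G}.
B and C end up in different blocks, so they are distinguishable. For instance, the string 'ε' is accepted from only C.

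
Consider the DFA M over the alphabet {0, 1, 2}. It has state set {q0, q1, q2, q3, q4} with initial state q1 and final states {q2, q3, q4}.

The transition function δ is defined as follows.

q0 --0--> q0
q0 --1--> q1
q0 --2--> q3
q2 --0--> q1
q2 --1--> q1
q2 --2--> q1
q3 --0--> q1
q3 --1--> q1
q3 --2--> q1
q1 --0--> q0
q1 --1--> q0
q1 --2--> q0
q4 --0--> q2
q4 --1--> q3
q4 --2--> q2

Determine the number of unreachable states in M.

2

BFS from q1 reaches {q0, q1, q3}; the 2 state(s) q2, q4 are never visited.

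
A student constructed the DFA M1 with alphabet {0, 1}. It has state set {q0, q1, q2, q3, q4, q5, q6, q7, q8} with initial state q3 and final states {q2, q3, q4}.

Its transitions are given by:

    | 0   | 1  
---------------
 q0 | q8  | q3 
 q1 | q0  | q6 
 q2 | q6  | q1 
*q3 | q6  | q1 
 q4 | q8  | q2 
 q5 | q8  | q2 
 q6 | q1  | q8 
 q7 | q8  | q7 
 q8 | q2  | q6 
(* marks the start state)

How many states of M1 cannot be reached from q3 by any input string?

3

BFS from q3 reaches {q0, q1, q2, q3, q6, q8}; the 3 state(s) q4, q5, q7 are never visited.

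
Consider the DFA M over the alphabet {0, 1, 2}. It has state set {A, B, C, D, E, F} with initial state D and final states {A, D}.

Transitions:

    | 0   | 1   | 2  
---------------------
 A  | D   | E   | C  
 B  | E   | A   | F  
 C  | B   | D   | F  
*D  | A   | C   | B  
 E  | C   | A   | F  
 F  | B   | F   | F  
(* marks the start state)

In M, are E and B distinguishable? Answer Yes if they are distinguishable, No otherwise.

No

Every state is reachable, so we keep all 6.
Start with accepting vs non-accepting: {A,D} | {B,C,E,F}.
Split {B,C,E,F} by δ(·,1) → {B,C,E} and {F}.
No further refinement is possible. Final partition (3 blocks): {A,D} | {B,C,E} | {F}.
E and B lie in the same block of the stable partition, so they are equivalent — no string distinguishes them.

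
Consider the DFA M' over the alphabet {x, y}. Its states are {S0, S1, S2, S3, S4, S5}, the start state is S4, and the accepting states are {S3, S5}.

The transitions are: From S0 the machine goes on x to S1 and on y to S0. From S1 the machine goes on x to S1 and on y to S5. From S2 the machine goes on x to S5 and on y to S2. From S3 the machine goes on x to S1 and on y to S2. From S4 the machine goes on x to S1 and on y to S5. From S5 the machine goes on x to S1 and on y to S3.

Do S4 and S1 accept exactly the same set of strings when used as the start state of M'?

Reachable states from the start: {S1,S2,S3,S4,S5}. Unreachable: {S0} — drop them.
P0 = {S3,S5} | {S1,S2,S4}.
Refine {S3,S5} on symbol y: members go to different blocks, giving {S3} and {S5}.
On input x, block {S1,S2,S4} splits into {S1,S4} and {S2}.
The partition is now stable with 4 blocks: {S3} | {S1,S4} | {S5} | {S2}.
S4 and S1 lie in the same block of the stable partition, so they are equivalent — no string distinguishes them.

Yes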